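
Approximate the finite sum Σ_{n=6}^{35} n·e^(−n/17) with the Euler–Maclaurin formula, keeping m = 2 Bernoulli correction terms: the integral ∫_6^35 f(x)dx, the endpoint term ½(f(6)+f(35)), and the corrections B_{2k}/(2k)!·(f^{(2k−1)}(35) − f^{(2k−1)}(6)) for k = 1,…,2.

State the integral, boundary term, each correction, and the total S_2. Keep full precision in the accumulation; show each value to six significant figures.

The integral term ∫_6^35 x·e^(−x/17) dx = 161.922.
Boundary: ½(f(6) + f(35)) = ½(4.21571 + 4.46614) = 4.34093.
So far: 166.263.
k=1: B_{2}/(2)! × [f^{(1)}(35) − f^{(1)}(6)] = 1/12 × (-0.135110 − 0.454636) = -0.0491455.
After k=1: 166.214.
k=2: B_{4}/(4)! × [f^{(3)}(35) − f^{(3)}(6)] = −1/720 × (0.000415564 − 0.00643555) = 8.36109e-06.

S_2 ≈ 166.214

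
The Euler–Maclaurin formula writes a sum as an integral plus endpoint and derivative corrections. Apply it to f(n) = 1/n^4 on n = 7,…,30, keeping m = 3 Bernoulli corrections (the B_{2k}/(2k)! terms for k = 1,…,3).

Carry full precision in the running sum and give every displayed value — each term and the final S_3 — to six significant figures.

Integral: ∫_7^30 1/x^4 dx = 0.000959472.
Boundary: ½(f(7) + f(30)) = ½(0.000416493 + 1.23457e-06) = 0.000208864.
Running total after boundary: 0.00116834.
Correction k=1: B_{2}/2! · (f^{(1)}(30) − f^{(1)}(7)) = 1/12 · (-1.64609e-07 − (-0.000237996)) = 1.98193e-05.
Partial sum through k=1: 0.00118815.
Correction k=2: B_{4}/4! · (f^{(3)}(30) − f^{(3)}(7)) = −1/720 · (-5.48697e-09 − (-0.000145712)) = -2.02370e-07.
Partial sum through k=2: 0.00118795.
Correction k=3: B_{6}/6! · (f^{(5)}(30) − f^{(5)}(7)) = 1/30240 · (-3.41411e-10 − (-0.000166528)) = 5.50686e-09.

S_3 ≈ 0.00118796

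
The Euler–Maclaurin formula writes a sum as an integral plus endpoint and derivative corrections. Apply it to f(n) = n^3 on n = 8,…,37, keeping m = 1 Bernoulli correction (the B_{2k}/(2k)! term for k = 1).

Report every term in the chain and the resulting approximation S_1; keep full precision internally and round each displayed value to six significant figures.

S_1 ≈ 493425

The integral term ∫_8^37 x^3 dx = 467516.
½[f(8) + f(37)] = ½[512.000 + 50653.0] = 25582.5.
So far: 493099.
Order-1 term: 1/12 · (4107.00 − 192.000) = 326.250.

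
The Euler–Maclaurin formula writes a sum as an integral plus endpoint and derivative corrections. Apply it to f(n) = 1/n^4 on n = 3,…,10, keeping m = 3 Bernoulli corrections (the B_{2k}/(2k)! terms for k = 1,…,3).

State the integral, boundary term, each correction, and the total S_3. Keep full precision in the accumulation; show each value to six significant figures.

The integral term ∫_3^10 1/x^4 dx = 0.0120123.
Endpoint term: (f(3) + f(10))/2 = (0.0123457 + 0.000100000)/2 = 0.00622284.
So far: 0.0182352.
k=1: B_{2}/(2)! × [f^{(1)}(10) − f^{(1)}(3)] = 1/12 × (-4.00000e-05 − (-0.0164609)) = 0.00136841.
Running total after k=1: 0.0196036.
k=2: B_{4}/(4)! × [f^{(3)}(10) − f^{(3)}(3)] = −1/720 × (-1.20000e-05 − (-0.0548697)) = -7.61912e-05.
Running total after k=2: 0.0195274.
k=3: B_{6}/(6)! × [f^{(5)}(10) − f^{(5)}(3)] = 1/30240 × (-6.72000e-06 − (-0.341411)) = 1.12898e-05.

S_3 ≈ 0.0195387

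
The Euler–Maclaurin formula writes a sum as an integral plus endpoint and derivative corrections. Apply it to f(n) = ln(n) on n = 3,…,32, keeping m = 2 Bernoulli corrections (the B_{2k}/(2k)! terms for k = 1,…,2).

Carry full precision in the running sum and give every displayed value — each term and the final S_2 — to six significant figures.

S_2 ≈ 80.8648

∫_3^32 ln(x) dx evaluates to 78.6077.
Endpoint term: (f(3) + f(32))/2 = (1.09861 + 3.46574)/2 = 2.28217.
So far: 80.8899.
Order-1 term: 1/12 · (0.0312500 − 0.333333) = -0.0251736.
Running total after k=1: 80.8647.
Order-2 term: −1/720 · (6.10352e-05 − 0.0740741) = 0.000102796.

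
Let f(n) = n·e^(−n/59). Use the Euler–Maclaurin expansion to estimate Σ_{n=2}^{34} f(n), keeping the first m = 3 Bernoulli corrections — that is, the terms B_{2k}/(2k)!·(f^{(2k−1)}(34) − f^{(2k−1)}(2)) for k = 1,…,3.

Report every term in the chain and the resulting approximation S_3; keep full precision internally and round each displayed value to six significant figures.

The integral term ∫_2^34 x·e^(−x/59) dx = 395.405.
½[f(2) + f(34)] = ½[1.93334 + 19.1077] = 10.5205.
Integral + boundary = 405.926.
k=1: B_{2}/(2)! × [f^{(1)}(34) − f^{(1)}(2)] = 1/12 × (0.238131 − 0.933901) = -0.0579808.
After k=1: 405.868.
k=2: B_{4}/(4)! × [f^{(3)}(34) − f^{(3)}(2)] = −1/720 × (0.000391299 − 0.000823683) = 6.00534e-07.
After k=2: 405.868.
k=3: B_{6}/(6)! × [f^{(5)}(34) − f^{(5)}(2)] = 1/30240 × (2.05168e-07 − 3.96174e-07) = -6.31634e-12.

S_3 ≈ 405.868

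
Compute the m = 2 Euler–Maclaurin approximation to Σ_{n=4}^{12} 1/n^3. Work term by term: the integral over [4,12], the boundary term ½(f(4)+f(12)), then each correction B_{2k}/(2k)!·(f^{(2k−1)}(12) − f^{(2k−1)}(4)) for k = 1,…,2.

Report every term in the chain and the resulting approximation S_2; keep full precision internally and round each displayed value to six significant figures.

S_2 ≈ 0.0368238

∫_4^12 1/x^3 dx evaluates to 0.0277778.
Boundary: ½(f(4) + f(12)) = ½(0.0156250 + 0.000578704) = 0.00810185.
Integral + boundary = 0.0358796.
k=1: B_{2}/(2)! × [f^{(1)}(12) − f^{(1)}(4)] = 1/12 × (-0.000144676 − (-0.0117188)) = 0.000964506.
After k=1: 0.0368441.
k=2: B_{4}/(4)! × [f^{(3)}(12) − f^{(3)}(4)] = −1/720 × (-2.00939e-05 − (-0.0146484)) = -2.03171e-05.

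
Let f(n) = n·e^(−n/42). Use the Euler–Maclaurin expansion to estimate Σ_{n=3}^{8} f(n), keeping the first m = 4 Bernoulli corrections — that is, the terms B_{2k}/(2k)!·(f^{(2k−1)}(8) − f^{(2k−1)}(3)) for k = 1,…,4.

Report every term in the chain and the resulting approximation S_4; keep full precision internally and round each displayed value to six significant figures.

∫_3^8 x·e^(−x/42) dx evaluates to 23.9212.
½[f(3) + f(8)] = ½[2.79319 + 6.61252] = 4.70286.
Running total after boundary: 28.6241.
k=1: B_{2}/(2)! × [f^{(1)}(8) − f^{(1)}(3)] = 1/12 × (0.669124 − 0.864558) = -0.0162862.
After k=1: 28.6078.
k=2: B_{4}/(4)! × [f^{(3)}(8) − f^{(3)}(3)] = −1/720 × (0.00131647 − 0.00154574) = 3.18428e-07.
After k=2: 28.6078.
k=3: B_{6}/(6)! × [f^{(5)}(8) − f^{(5)}(3)] = 1/30240 × (1.27756e-06 − 1.47470e-06) = -6.51900e-12.
After k=3: 28.6078.
k=4: B_{8}/(8)! × [f^{(7)}(8) − f^{(7)}(3)] = −1/1209600 × (1.02541e-09 − 1.17524e-09) = 1.23867e-16.

S_4 ≈ 28.6078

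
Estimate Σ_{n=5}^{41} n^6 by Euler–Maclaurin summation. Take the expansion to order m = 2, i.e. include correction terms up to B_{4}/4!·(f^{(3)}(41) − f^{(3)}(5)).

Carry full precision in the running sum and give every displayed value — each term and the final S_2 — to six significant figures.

S_2 ≈ 3.02550e+10

The integral term ∫_5^41 x^6 dx = 2.78220e+10.
Endpoint term: (f(5) + f(41))/2 = (15625.0 + 4.75010e+09)/2 = 2.37506e+09.
Running total after boundary: 3.01971e+10.
k=1: B_{2}/(2)! × [f^{(1)}(41) − f^{(1)}(5)] = 1/12 × (6.95137e+08 − 18750.0) = 5.79265e+07.
After k=1: 3.02550e+10.
k=2: B_{4}/(4)! × [f^{(3)}(41) − f^{(3)}(5)] = −1/720 × (8.27052e+06 − 15000.0) = -11466.0.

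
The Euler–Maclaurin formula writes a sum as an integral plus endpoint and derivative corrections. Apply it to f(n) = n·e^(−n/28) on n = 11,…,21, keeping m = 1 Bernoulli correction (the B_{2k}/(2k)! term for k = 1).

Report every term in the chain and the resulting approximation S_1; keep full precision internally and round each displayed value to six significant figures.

Integral: ∫_11^21 x·e^(−x/28) dx = 89.1498.
½[f(11) + f(21)] = ½[7.42638 + 9.91970] = 8.67304.
Running total after boundary: 97.8228.
Correction k=1: B_{2}/2! · (f^{(1)}(21) − f^{(1)}(11)) = 1/12 · (0.118092 − 0.409897) = -0.0243171.

S_1 ≈ 97.7985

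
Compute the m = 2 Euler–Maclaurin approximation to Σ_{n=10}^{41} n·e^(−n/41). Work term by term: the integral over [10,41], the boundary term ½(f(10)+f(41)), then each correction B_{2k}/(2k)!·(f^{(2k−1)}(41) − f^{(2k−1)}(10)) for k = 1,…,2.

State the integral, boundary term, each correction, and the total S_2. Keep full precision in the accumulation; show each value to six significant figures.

S_2 ≈ 413.032

Integral: ∫_10^41 x·e^(−x/41) dx = 401.622.
Endpoint term: (f(10) + f(41))/2 = (7.83564 + 15.0831)/2 = 11.4593.
Running total after boundary: 413.081.
k=1: B_{2}/(2)! × [f^{(1)}(41) − f^{(1)}(10)] = 1/12 × (0.00000 − 0.592451) = -0.0493709.
Partial sum through k=1: 413.032.
k=2: B_{4}/(4)! × [f^{(3)}(41) − f^{(3)}(10)] = −1/720 × (0.000437691 − 0.00128470) = 1.17640e-06.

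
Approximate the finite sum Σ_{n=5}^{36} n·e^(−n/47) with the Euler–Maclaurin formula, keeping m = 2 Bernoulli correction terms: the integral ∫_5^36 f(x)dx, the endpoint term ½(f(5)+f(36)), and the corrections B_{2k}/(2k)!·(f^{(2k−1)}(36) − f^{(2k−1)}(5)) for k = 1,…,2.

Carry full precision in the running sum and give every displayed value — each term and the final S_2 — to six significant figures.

S_2 ≈ 394.379

Integral: ∫_5^36 x·e^(−x/47) dx = 383.822.
½[f(5) + f(36)] = ½[4.49540 + 16.7360] = 10.6157.
So far: 394.437.
Order-1 term: 1/12 · (0.108804 − 0.803433) = -0.0578858.
After k=1: 394.379.
Order-2 term: −1/720 · (0.000470159 − 0.00117772) = 9.82730e-07.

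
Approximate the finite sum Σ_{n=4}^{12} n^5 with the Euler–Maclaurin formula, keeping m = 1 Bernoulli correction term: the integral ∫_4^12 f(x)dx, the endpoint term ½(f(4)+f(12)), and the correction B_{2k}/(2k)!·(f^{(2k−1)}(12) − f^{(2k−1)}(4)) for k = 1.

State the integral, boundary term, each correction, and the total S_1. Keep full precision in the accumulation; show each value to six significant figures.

Integral: ∫_4^12 x^5 dx = 496981.
Endpoint term: (f(4) + f(12))/2 = (1024.00 + 248832)/2 = 124928.
Running total after boundary: 621909.
Correction k=1: B_{2}/2! · (f^{(1)}(12) − f^{(1)}(4)) = 1/12 · (103680 − 1280.00) = 8533.33.

S_1 ≈ 630443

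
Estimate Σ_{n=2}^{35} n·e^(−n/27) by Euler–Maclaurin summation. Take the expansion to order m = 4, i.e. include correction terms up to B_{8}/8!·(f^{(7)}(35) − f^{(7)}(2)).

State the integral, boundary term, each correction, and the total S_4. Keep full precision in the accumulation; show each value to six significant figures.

Integral: ∫_2^35 x·e^(−x/27) dx = 269.185.
Boundary: ½(f(2) + f(35)) = ½(1.85721 + 9.57401) = 5.71561.
So far: 274.901.
Correction k=1: B_{2}/2! · (f^{(1)}(35) − f^{(1)}(2)) = 1/12 · (-0.0810498 − 0.859818) = -0.0784056.
Partial sum through k=1: 274.822.
Correction k=2: B_{4}/4! · (f^{(3)}(35) − f^{(3)}(2)) = −1/720 · (0.000639282 − 0.00372706) = 4.28857e-06.
Partial sum through k=2: 274.822.
Correction k=3: B_{6}/6! · (f^{(5)}(35) − f^{(5)}(2)) = 1/30240 · (1.90637e-06 − 8.60722e-06) = -2.21589e-10.
Partial sum through k=3: 274.822.
Correction k=4: B_{8}/8! · (f^{(7)}(35) − f^{(7)}(2)) = −1/1209600 · (4.02717e-09 − 1.66007e-08) = 1.03947e-14.

S_4 ≈ 274.822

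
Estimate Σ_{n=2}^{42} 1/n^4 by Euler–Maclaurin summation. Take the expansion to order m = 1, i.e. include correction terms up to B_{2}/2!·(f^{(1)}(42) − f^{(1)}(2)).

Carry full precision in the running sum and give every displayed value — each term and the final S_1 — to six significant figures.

The integral term ∫_2^42 1/x^4 dx = 0.0416622.
Boundary: ½(f(2) + f(42)) = ½(0.0625000 + 3.21368e-07) = 0.0312502.
Integral + boundary = 0.0729123.
Correction k=1: B_{2}/2! · (f^{(1)}(42) − f^{(1)}(2)) = 1/12 · (-3.06065e-08 − (-0.125000)) = 0.0104167.

S_1 ≈ 0.0833290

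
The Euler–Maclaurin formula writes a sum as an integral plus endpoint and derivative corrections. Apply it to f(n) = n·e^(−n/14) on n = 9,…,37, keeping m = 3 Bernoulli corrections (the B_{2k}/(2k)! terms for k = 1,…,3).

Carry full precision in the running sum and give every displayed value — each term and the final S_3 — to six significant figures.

S_3 ≈ 122.154

∫_9^37 x·e^(−x/14) dx evaluates to 118.497.
Boundary: ½(f(9) + f(37)) = ½(4.73209 + 2.63283) = 3.68246.
Integral + boundary = 122.180.
Order-1 term: 1/12 · (-0.116902 − 0.187781) = -0.0253903.
After k=1: 122.154.
Order-2 term: −1/720 · (0.000129660 − 0.00632325) = 8.60221e-06.
After k=2: 122.154.
Order-3 term: 1/30240 · (4.36612e-06 − 5.96349e-05) = -1.82767e-09.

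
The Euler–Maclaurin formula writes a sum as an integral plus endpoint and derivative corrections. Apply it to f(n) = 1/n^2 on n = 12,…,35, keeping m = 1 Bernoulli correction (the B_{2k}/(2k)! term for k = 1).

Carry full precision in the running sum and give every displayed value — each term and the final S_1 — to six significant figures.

S_1 ≈ 0.0587349

Integral: ∫_12^35 1/x^2 dx = 0.0547619.
½[f(12) + f(35)] = ½[0.00694444 + 0.000816327] = 0.00388039.
Running total after boundary: 0.0586423.
Order-1 term: 1/12 · (-4.66472e-05 − (-0.00115741)) = 9.25633e-05.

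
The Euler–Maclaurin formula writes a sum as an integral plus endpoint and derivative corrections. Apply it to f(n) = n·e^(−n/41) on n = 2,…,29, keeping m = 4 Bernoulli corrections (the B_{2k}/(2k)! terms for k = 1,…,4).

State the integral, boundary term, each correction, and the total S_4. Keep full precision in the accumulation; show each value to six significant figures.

S_4 ≈ 272.291

Integral: ∫_2^29 x·e^(−x/41) dx = 264.254.
Boundary: ½(f(2) + f(29)) = ½(1.90478 + 14.2960) = 8.10038.
Integral + boundary = 272.355.
Correction k=1: B_{2}/2! · (f^{(1)}(29) − f^{(1)}(2)) = 1/12 · (0.144282 − 0.905932) = -0.0634708.
After k=1: 272.291.
Correction k=2: B_{4}/4! · (f^{(3)}(29) − f^{(3)}(2)) = −1/720 · (0.000672345 − 0.00167205) = 1.38848e-06.
After k=2: 272.291.
Correction k=3: B_{6}/6! · (f^{(5)}(29) − f^{(5)}(2)) = 1/30240 · (7.48875e-07 − 1.66875e-06) = -3.04192e-11.
After k=3: 272.291.
Correction k=4: B_{8}/8! · (f^{(7)}(29) − f^{(7)}(2)) = −1/1209600 · (6.53054e-10 − 1.39371e-09) = 6.12316e-16.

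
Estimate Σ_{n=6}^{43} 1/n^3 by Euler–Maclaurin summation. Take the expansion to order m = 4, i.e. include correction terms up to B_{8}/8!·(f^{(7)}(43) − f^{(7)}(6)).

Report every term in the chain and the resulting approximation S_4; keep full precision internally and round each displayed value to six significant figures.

S_4 ≈ 0.0161307

Integral: ∫_6^43 1/x^3 dx = 0.0136185.
Boundary: ½(f(6) + f(43)) = ½(0.00462963 + 1.25775e-05) = 0.00232110.
Running total after boundary: 0.0159396.
Correction k=1: B_{2}/2! · (f^{(1)}(43) − f^{(1)}(6)) = 1/12 · (-8.77501e-07 − (-0.00231481)) = 0.000192828.
After k=1: 0.0161324.
Correction k=2: B_{4}/4! · (f^{(3)}(43) − f^{(3)}(6)) = −1/720 · (-9.49162e-09 − (-0.00128601)) = -1.78611e-06.
After k=2: 0.0161306.
Correction k=3: B_{6}/6! · (f^{(5)}(43) − f^{(5)}(6)) = 1/30240 · (-2.15602e-10 − (-0.00150034)) = 4.96145e-08.
After k=3: 0.0161307.
Correction k=4: B_{8}/8! · (f^{(7)}(43) − f^{(7)}(6)) = −1/1209600 · (-8.39554e-12 − (-0.00300069)) = -2.48073e-09.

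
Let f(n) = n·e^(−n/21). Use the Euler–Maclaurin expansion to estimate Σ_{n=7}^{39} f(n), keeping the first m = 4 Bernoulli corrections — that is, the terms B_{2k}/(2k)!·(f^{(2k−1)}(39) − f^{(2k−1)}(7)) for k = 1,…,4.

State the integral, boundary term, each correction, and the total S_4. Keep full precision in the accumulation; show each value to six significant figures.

S_4 ≈ 230.113

The integral term ∫_7^39 x·e^(−x/21) dx = 224.612.
½[f(7) + f(39)] = ½[5.01572 + 6.08860] = 5.55216.
So far: 230.164.
Order-1 term: 1/12 · (-0.133815 − 0.477688) = -0.0509586.
Partial sum through k=1: 230.113.
Order-2 term: −1/720 · (0.000404582 − 0.00433277) = 5.45581e-06.
Partial sum through k=2: 230.113.
Order-3 term: 1/30240 · (2.52290e-06 − 1.71935e-05) = -4.85139e-10.
Partial sum through k=3: 230.113.
Order-4 term: −1/1209600 · (9.36142e-09 − 5.56965e-08) = 3.83061e-14.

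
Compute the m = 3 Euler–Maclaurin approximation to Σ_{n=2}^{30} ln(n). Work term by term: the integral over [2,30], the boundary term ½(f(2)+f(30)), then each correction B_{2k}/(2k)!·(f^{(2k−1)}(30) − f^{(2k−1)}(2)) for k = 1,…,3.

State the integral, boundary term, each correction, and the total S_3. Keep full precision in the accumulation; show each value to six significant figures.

Integral: ∫_2^30 ln(x) dx = 72.6496.
Endpoint term: (f(2) + f(30))/2 = (0.693147 + 3.40120)/2 = 2.04717.
Integral + boundary = 74.6968.
Order-1 term: 1/12 · (0.0333333 − 0.500000) = -0.0388889.
Running total after k=1: 74.6579.
Order-2 term: −1/720 · (7.40741e-05 − 0.250000) = 0.000347119.
Running total after k=2: 74.6583.
Order-3 term: 1/30240 · (9.87654e-07 − 0.750000) = -2.48016e-05.

S_3 ≈ 74.6582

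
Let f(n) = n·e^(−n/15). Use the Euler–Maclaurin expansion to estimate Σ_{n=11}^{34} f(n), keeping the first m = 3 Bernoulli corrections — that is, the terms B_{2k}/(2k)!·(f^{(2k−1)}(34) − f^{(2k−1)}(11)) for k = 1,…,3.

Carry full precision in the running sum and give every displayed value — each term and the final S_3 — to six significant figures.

S_3 ≈ 115.513

Integral: ∫_11^34 x·e^(−x/15) dx = 111.131.
Endpoint term: (f(11) + f(34))/2 = (5.28336 + 3.52434)/2 = 4.40385.
Running total after boundary: 115.535.
k=1: B_{2}/(2)! × [f^{(1)}(34) − f^{(1)}(11)] = 1/12 × (-0.131299 − 0.128081) = -0.0216150.
Running total after k=1: 115.513.
k=2: B_{4}/(4)! × [f^{(3)}(34) − f^{(3)}(11)] = −1/720 × (0.000337845 − 0.00483863) = 6.25109e-06.
Running total after k=2: 115.513.
k=3: B_{6}/(6)! × [f^{(5)}(34) − f^{(5)}(11)] = 1/30240 × (5.59663e-06 − 4.04801e-05) = -1.15355e-09.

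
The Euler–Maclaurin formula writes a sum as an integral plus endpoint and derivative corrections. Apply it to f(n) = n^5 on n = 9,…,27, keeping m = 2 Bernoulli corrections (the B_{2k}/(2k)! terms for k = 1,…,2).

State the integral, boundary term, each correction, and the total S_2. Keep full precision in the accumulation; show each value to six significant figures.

S_2 ≈ 7.19041e+07

Integral: ∫_9^27 x^5 dx = 6.44815e+07.
Boundary: ½(f(9) + f(27)) = ½(59049.0 + 1.43489e+07) = 7.20398e+06.
Integral + boundary = 7.16855e+07.
Order-1 term: 1/12 · (2.65720e+06 − 32805.0) = 218700.
After k=1: 7.19042e+07.
Order-2 term: −1/720 · (43740.0 − 4860.00) = -54.0000.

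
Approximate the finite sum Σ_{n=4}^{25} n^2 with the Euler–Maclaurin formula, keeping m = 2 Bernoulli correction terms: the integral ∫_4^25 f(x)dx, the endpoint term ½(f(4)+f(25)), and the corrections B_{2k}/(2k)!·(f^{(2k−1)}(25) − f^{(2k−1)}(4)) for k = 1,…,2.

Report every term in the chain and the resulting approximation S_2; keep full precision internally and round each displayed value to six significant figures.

∫_4^25 x^2 dx evaluates to 5187.00.
Endpoint term: (f(4) + f(25))/2 = (16.0000 + 625.000)/2 = 320.500.
So far: 5507.50.
Order-1 term: 1/12 · (50.0000 − 8.00000) = 3.50000.
Running total after k=1: 5511.00.
Order-2 term: −1/720 · (0.00000 − 0.00000) = 0.00000.

S_2 ≈ 5511.00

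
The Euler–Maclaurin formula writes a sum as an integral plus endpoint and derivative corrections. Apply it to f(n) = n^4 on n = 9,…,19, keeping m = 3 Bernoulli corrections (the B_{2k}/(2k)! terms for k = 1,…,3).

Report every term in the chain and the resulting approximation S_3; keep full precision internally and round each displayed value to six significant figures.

∫_9^19 x^4 dx evaluates to 483410.
½[f(9) + f(19)] = ½[6561.00 + 130321] = 68441.0.
Integral + boundary = 551851.
Correction k=1: B_{2}/2! · (f^{(1)}(19) − f^{(1)}(9)) = 1/12 · (27436.0 − 2916.00) = 2043.33.
Running total after k=1: 553894.
Correction k=2: B_{4}/4! · (f^{(3)}(19) − f^{(3)}(9)) = −1/720 · (456.000 − 216.000) = -0.333333.
Running total after k=2: 553894.
Correction k=3: B_{6}/6! · (f^{(5)}(19) − f^{(5)}(9)) = 1/30240 · (0.00000 − 0.00000) = 0.00000.

S_3 ≈ 553894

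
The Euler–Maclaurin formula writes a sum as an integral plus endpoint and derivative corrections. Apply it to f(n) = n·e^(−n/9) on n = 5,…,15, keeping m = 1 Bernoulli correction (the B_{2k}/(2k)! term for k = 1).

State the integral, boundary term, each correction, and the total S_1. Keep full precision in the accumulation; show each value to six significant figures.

S_1 ≈ 34.3150

∫_5^15 x·e^(−x/9) dx evaluates to 31.4958.
Endpoint term: (f(5) + f(15))/2 = (2.86877 + 2.83313)/2 = 2.85095.
Integral + boundary = 34.3468.
k=1: B_{2}/(2)! × [f^{(1)}(15) − f^{(1)}(5)] = 1/12 × (-0.125917 − 0.255002) = -0.0317432.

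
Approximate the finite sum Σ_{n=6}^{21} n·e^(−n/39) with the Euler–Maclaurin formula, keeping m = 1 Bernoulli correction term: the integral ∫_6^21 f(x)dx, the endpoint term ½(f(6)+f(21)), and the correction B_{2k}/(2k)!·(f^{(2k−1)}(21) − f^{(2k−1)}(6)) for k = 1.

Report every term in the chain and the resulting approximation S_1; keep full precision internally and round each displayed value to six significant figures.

S_1 ≈ 147.676

The integral term ∫_6^21 x·e^(−x/39) dx = 139.013.
½[f(6) + f(21)] = ½[5.14442 + 12.2566] = 8.70049.
Integral + boundary = 147.714.
k=1: B_{2}/(2)! × [f^{(1)}(21) − f^{(1)}(6)] = 1/12 × (0.269375 − 0.725496) = -0.0380101.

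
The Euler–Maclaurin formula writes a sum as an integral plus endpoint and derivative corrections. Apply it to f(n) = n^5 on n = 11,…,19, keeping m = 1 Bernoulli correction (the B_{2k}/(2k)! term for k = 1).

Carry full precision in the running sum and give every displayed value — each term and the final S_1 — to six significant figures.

Integral: ∫_11^19 x^5 dx = 7.54572e+06.
Boundary: ½(f(11) + f(19)) = ½(161051 + 2.47610e+06) = 1.31858e+06.
Running total after boundary: 8.86430e+06.
Order-1 term: 1/12 · (651605 − 73205.0) = 48200.0.

S_1 ≈ 8.91250e+06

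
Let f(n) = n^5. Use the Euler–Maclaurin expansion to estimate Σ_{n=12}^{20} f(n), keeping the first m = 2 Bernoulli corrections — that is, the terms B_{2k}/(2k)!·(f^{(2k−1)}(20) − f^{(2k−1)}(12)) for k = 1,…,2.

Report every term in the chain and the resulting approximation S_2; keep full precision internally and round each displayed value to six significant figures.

The integral term ∫_12^20 x^5 dx = 1.01690e+07.
½[f(12) + f(20)] = ½[248832 + 3.20000e+06] = 1.72442e+06.
So far: 1.18934e+07.
Correction k=1: B_{2}/2! · (f^{(1)}(20) − f^{(1)}(12)) = 1/12 · (800000 − 103680) = 58026.7.
Running total after k=1: 1.19514e+07.
Correction k=2: B_{4}/4! · (f^{(3)}(20) − f^{(3)}(12)) = −1/720 · (24000.0 − 8640.00) = -21.3333.

S_2 ≈ 1.19514e+07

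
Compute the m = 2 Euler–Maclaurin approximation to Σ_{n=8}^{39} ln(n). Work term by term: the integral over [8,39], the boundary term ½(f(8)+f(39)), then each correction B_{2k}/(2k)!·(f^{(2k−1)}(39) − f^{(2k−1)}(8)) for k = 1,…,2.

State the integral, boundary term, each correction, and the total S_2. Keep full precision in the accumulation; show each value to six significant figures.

S_2 ≈ 98.1066

∫_8^39 ln(x) dx evaluates to 95.2434.
½[f(8) + f(39)] = ½[2.07944 + 3.66356] = 2.87150.
Running total after boundary: 98.1149.
Order-1 term: 1/12 · (0.0256410 − 0.125000) = -0.00827991.
Partial sum through k=1: 98.1066.
Order-2 term: −1/720 · (3.37160e-05 − 0.00390625) = 5.37852e-06.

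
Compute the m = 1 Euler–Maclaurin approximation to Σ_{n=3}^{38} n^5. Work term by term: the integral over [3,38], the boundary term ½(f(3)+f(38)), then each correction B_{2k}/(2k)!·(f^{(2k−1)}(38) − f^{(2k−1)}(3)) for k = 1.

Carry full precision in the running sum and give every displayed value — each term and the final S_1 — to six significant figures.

The integral term ∫_3^38 x^5 dx = 5.01823e+08.
Boundary: ½(f(3) + f(38)) = ½(243.000 + 7.92352e+07) = 3.96177e+07.
Running total after boundary: 5.41440e+08.
Correction k=1: B_{2}/2! · (f^{(1)}(38) − f^{(1)}(3)) = 1/12 · (1.04257e+07 − 405.000) = 868773.

S_1 ≈ 5.42309e+08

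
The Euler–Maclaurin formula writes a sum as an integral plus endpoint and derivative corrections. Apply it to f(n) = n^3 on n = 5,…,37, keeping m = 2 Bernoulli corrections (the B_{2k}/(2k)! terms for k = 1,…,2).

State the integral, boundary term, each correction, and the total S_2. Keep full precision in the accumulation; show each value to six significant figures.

The integral term ∫_5^37 x^3 dx = 468384.
½[f(5) + f(37)] = ½[125.000 + 50653.0] = 25389.0.
So far: 493773.
Correction k=1: B_{2}/2! · (f^{(1)}(37) − f^{(1)}(5)) = 1/12 · (4107.00 − 75.0000) = 336.000.
Partial sum through k=1: 494109.
Correction k=2: B_{4}/4! · (f^{(3)}(37) − f^{(3)}(5)) = −1/720 · (6.00000 − 6.00000) = 0.00000.

S_2 ≈ 494109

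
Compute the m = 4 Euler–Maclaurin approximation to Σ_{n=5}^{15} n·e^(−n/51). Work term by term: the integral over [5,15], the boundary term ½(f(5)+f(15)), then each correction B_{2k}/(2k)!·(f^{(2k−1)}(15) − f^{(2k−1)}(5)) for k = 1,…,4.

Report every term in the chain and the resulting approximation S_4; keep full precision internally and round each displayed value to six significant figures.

The integral term ∫_5^15 x·e^(−x/51) dx = 80.9822.
Boundary: ½(f(5) + f(15)) = ½(4.53307 + 11.1778) = 7.85545.
Integral + boundary = 88.8376.
Correction k=1: B_{2}/2! · (f^{(1)}(15) − f^{(1)}(5)) = 1/12 · (0.526016 − 0.817730) = -0.0243095.
Running total after k=1: 88.8133.
Correction k=2: B_{4}/4! · (f^{(3)}(15) − f^{(3)}(5)) = −1/720 · (0.000775238 − 0.00101152) = 3.28166e-07.
Running total after k=2: 88.8133.
Correction k=3: B_{6}/6! · (f^{(5)}(15) − f^{(5)}(5)) = 1/30240 · (5.18354e-07 − 6.56918e-07) = -4.58214e-12.
Running total after k=3: 88.8133.
Correction k=4: B_{8}/8! · (f^{(7)}(15) − f^{(7)}(5)) = −1/1209600 · (2.83989e-10 − 3.55610e-10) = 5.92104e-17.

S_4 ≈ 88.8133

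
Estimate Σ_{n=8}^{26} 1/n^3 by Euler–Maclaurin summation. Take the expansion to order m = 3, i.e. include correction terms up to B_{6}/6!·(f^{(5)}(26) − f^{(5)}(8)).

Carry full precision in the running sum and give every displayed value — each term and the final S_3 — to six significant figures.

∫_8^26 1/x^3 dx evaluates to 0.00707286.
½[f(8) + f(26)] = ½[0.00195312 + 5.68958e-05] = 0.00100501.
So far: 0.00807787.
k=1: B_{2}/(2)! × [f^{(1)}(26) − f^{(1)}(8)] = 1/12 × (-6.56490e-06 − (-0.000732422)) = 6.04881e-05.
Partial sum through k=1: 0.00813835.
k=2: B_{4}/(4)! × [f^{(3)}(26) − f^{(3)}(8)] = −1/720 × (-1.94228e-07 − (-0.000228882)) = -3.17622e-07.
Partial sum through k=2: 0.00813804.
k=3: B_{6}/(6)! × [f^{(5)}(26) − f^{(5)}(8)] = 1/30240 × (-1.20674e-08 − (-0.000150204)) = 4.96665e-09.

S_3 ≈ 0.00813804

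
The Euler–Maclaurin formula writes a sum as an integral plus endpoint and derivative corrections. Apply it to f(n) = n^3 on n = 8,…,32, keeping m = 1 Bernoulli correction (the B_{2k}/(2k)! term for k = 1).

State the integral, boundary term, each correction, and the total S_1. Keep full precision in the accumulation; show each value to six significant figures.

∫_8^32 x^3 dx evaluates to 261120.
Endpoint term: (f(8) + f(32))/2 = (512.000 + 32768.0)/2 = 16640.0.
So far: 277760.
k=1: B_{2}/(2)! × [f^{(1)}(32) − f^{(1)}(8)] = 1/12 × (3072.00 − 192.000) = 240.000.

S_1 ≈ 278000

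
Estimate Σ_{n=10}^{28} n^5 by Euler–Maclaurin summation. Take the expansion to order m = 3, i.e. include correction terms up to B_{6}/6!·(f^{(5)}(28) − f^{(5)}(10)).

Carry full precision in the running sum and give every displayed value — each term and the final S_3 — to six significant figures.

∫_10^28 x^5 dx evaluates to 8.01484e+07.
Endpoint term: (f(10) + f(28))/2 = (100000 + 1.72104e+07)/2 = 8.65518e+06.
So far: 8.88036e+07.
Order-1 term: 1/12 · (3.07328e+06 − 50000.0) = 251940.
Partial sum through k=1: 8.90555e+07.
Order-2 term: −1/720 · (47040.0 − 6000.00) = -57.0000.
Partial sum through k=2: 8.90555e+07.
Order-3 term: 1/30240 · (120.000 − 120.000) = 0.00000.

S_3 ≈ 8.90555e+07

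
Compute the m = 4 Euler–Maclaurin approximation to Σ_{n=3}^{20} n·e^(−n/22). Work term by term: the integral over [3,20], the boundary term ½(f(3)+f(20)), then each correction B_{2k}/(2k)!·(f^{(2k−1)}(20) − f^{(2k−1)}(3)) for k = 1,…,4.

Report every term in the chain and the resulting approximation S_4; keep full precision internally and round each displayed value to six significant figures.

S_4 ≈ 112.896

Integral: ∫_3^20 x·e^(−x/22) dx = 107.618.
Endpoint term: (f(3) + f(20))/2 = (2.61758 + 8.05781)/2 = 5.33769.
Running total after boundary: 112.956.
k=1: B_{2}/(2)! × [f^{(1)}(20) − f^{(1)}(3)] = 1/12 × (0.0366264 − 0.753545) = -0.0597432.
Running total after k=1: 112.896.
k=2: B_{4}/(4)! × [f^{(3)}(20) − f^{(3)}(3)] = −1/720 × (0.00174051 − 0.00516239) = 4.75261e-06.
Running total after k=2: 112.896.
k=3: B_{6}/(6)! × [f^{(5)}(20) − f^{(5)}(3)] = 1/30240 × (7.03584e-06 − 1.81154e-05) = -3.66388e-10.
Running total after k=3: 112.896.
k=4: B_{8}/(8)! × [f^{(7)}(20) − f^{(7)}(3)] = −1/1209600 × (2.16438e-08 − 5.28197e-08) = 2.57738e-14.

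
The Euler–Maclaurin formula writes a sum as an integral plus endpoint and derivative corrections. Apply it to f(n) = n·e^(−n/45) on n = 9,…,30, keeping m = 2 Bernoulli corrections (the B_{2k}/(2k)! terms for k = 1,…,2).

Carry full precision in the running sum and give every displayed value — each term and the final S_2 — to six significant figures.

S_2 ≈ 268.078

The integral term ∫_9^30 x·e^(−x/45) dx = 256.733.
Endpoint term: (f(9) + f(30))/2 = (7.36858 + 15.4025)/2 = 11.3855.
So far: 268.118.
Correction k=1: B_{2}/2! · (f^{(1)}(30) − f^{(1)}(9)) = 1/12 · (0.171139 − 0.654985) = -0.0403205.
After k=1: 268.078.
Correction k=2: B_{4}/4! · (f^{(3)}(30) − f^{(3)}(9)) = −1/720 · (0.000591592 − 0.00113207) = 7.50667e-07.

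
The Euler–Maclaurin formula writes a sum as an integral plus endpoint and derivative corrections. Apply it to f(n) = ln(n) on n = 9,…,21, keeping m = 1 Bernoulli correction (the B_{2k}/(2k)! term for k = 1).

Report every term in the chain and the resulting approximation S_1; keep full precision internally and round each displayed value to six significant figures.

S_1 ≈ 34.7755

∫_9^21 ln(x) dx evaluates to 32.1599.
Endpoint term: (f(9) + f(21))/2 = (2.19722 + 3.04452)/2 = 2.62087.
Integral + boundary = 34.7808.
Order-1 term: 1/12 · (0.0476190 − 0.111111) = -0.00529101.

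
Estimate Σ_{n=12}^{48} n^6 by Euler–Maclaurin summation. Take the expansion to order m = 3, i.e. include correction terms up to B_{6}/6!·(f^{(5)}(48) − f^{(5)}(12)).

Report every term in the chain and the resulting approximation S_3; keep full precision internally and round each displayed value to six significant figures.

Integral: ∫_12^48 x^6 dx = 8.38618e+10.
Endpoint term: (f(12) + f(48))/2 = (2.98598e+06 + 1.22306e+10)/2 = 6.11679e+09.
So far: 8.99786e+10.
Correction k=1: B_{2}/2! · (f^{(1)}(48) − f^{(1)}(12)) = 1/12 · (1.52882e+09 − 1.49299e+06) = 1.27278e+08.
After k=1: 9.01059e+10.
Correction k=2: B_{4}/4! · (f^{(3)}(48) − f^{(3)}(12)) = −1/720 · (1.32710e+07 − 207360) = -18144.0.
After k=2: 9.01058e+10.
Correction k=3: B_{6}/6! · (f^{(5)}(48) − f^{(5)}(12)) = 1/30240 · (34560.0 − 8640.00) = 0.857143.

S_3 ≈ 9.01058e+10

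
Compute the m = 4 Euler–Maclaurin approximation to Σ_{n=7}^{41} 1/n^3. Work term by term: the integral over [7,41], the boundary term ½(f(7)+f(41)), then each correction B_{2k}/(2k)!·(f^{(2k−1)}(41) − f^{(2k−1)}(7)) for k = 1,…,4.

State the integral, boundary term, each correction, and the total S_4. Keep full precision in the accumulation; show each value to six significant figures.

The integral term ∫_7^41 1/x^3 dx = 0.00990664.
½[f(7) + f(41)] = ½[0.00291545 + 1.45094e-05] = 0.00146498.
So far: 0.0113716.
Correction k=1: B_{2}/2! · (f^{(1)}(41) − f^{(1)}(7)) = 1/12 · (-1.06166e-06 − (-0.00124948)) = 0.000104035.
After k=1: 0.0114757.
Correction k=2: B_{4}/4! · (f^{(3)}(41) − f^{(3)}(7)) = −1/720 · (-1.26313e-08 − (-0.000509992)) = -7.08304e-07.
After k=2: 0.0114749.
Correction k=3: B_{6}/6! · (f^{(5)}(41) − f^{(5)}(7)) = 1/30240 · (-3.15595e-10 − (-0.000437136)) = 1.44555e-08.
After k=3: 0.0114750.
Correction k=4: B_{8}/8! · (f^{(7)}(41) − f^{(7)}(7)) = −1/1209600 · (-1.35174e-11 − (-0.000642322)) = -5.31020e-10.

S_4 ≈ 0.0114750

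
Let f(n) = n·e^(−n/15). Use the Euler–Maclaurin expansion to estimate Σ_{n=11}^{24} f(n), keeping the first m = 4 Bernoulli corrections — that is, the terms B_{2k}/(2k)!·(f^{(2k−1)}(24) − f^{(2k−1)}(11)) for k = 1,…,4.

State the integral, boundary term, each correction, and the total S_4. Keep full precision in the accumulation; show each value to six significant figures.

Integral: ∫_11^24 x·e^(−x/15) dx = 69.2096.
½[f(11) + f(24)] = ½[5.28336 + 4.84552] = 5.06444.
Integral + boundary = 74.2740.
Order-1 term: 1/12 · (-0.121138 − 0.128081) = -0.0207683.
Partial sum through k=1: 74.2533.
Order-2 term: −1/720 · (0.00125625 − 0.00483863) = 4.97554e-06.
Partial sum through k=2: 74.2533.
Order-3 term: 1/30240 · (1.35595e-05 − 4.04801e-05) = -8.90231e-10.
Partial sum through k=3: 74.2533.
Order-4 term: −1/1209600 · (9.57139e-08 − 2.64245e-07) = 1.39328e-13.

S_4 ≈ 74.2533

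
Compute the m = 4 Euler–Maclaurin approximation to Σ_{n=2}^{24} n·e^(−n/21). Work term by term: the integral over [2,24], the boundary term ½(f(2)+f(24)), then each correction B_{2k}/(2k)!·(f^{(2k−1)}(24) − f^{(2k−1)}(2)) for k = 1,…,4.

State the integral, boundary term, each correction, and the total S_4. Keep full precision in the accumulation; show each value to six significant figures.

∫_2^24 x·e^(−x/21) dx evaluates to 137.756.
½[f(2) + f(24)] = ½[1.81831 + 7.65376] = 4.73604.
So far: 142.492.
Correction k=1: B_{2}/2! · (f^{(1)}(24) − f^{(1)}(2)) = 1/12 · (-0.0455581 − 0.822570) = -0.0723440.
Partial sum through k=1: 142.420.
Correction k=2: B_{4}/4! · (f^{(3)}(24) − f^{(3)}(2)) = −1/720 · (0.00134298 − 0.00598840) = 6.45197e-06.
Partial sum through k=2: 142.420.
Correction k=3: B_{6}/6! · (f^{(5)}(24) − f^{(5)}(2)) = 1/30240 · (6.32488e-06 − 2.29287e-05) = -5.49068e-10.
Partial sum through k=3: 142.420.
Correction k=4: B_{8}/8! · (f^{(7)}(24) − f^{(7)}(2)) = −1/1209600 · (2.17788e-08 − 7.31933e-08) = 4.25054e-14.

S_4 ≈ 142.420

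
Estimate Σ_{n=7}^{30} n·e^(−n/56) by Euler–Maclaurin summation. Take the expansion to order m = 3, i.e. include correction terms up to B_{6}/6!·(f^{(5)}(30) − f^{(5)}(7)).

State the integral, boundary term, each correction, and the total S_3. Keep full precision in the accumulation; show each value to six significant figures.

S_3 ≈ 306.706

Integral: ∫_7^30 x·e^(−x/56) dx = 294.880.
Endpoint term: (f(7) + f(30))/2 = (6.17748 + 17.5575)/2 = 11.8675.
Running total after boundary: 306.747.
k=1: B_{2}/(2)! × [f^{(1)}(30) − f^{(1)}(7)] = 1/12 × (0.271724 − 0.772185) = -0.0417051.
After k=1: 306.706.
k=2: B_{4}/(4)! × [f^{(3)}(30) − f^{(3)}(7)] = −1/720 × (0.000459893 − 0.000809049) = 4.84939e-07.
After k=2: 306.706.
k=3: B_{6}/(6)! × [f^{(5)}(30) − f^{(5)}(7)] = 1/30240 × (2.65670e-07 − 4.37457e-07) = -5.68081e-12.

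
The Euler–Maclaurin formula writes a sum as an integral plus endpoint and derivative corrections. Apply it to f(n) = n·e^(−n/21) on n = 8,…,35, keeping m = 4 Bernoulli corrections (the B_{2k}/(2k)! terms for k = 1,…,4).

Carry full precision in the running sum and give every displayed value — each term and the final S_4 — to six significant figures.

∫_8^35 x·e^(−x/21) dx evaluates to 193.957.
½[f(8) + f(35)] = ½[5.46568 + 6.61065] = 6.03816.
Integral + boundary = 199.996.
k=1: B_{2}/(2)! × [f^{(1)}(35) − f^{(1)}(8)] = 1/12 × (-0.125917 − 0.422940) = -0.0457381.
After k=1: 199.950.
k=2: B_{4}/(4)! × [f^{(3)}(35) − f^{(3)}(8)] = −1/720 × (0.000571052 − 0.00405751) = 4.84230e-06.
After k=2: 199.950.
k=3: B_{6}/(6)! × [f^{(5)}(35) − f^{(5)}(8)] = 1/30240 × (3.23726e-06 − 1.62267e-05) = -4.29544e-10.
After k=3: 199.950.
k=4: B_{8}/(8)! × [f^{(7)}(35) − f^{(7)}(8)] = −1/1209600 × (1.17452e-08 − 5.27271e-08) = 3.38806e-14.

S_4 ≈ 199.950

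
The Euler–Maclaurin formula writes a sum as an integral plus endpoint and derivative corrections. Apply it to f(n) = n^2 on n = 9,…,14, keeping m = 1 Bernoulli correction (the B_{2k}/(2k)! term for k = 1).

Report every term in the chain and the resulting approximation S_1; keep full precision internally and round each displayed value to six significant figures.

The integral term ∫_9^14 x^2 dx = 671.667.
Endpoint term: (f(9) + f(14))/2 = (81.0000 + 196.000)/2 = 138.500.
Running total after boundary: 810.167.
Order-1 term: 1/12 · (28.0000 − 18.0000) = 0.833333.

S_1 ≈ 811.000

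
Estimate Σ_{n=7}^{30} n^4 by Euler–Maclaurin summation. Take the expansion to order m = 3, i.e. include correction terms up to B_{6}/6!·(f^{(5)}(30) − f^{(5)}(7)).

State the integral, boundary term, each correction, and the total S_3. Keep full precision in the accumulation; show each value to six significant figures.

S_3 ≈ 5.27172e+06

Integral: ∫_7^30 x^4 dx = 4.85664e+06.
Endpoint term: (f(7) + f(30))/2 = (2401.00 + 810000)/2 = 406200.
Integral + boundary = 5.26284e+06.
Correction k=1: B_{2}/2! · (f^{(1)}(30) − f^{(1)}(7)) = 1/12 · (108000 − 1372.00) = 8885.67.
Partial sum through k=1: 5.27172e+06.
Correction k=2: B_{4}/4! · (f^{(3)}(30) − f^{(3)}(7)) = −1/720 · (720.000 − 168.000) = -0.766667.
Partial sum through k=2: 5.27172e+06.
Correction k=3: B_{6}/6! · (f^{(5)}(30) − f^{(5)}(7)) = 1/30240 · (0.00000 − 0.00000) = 0.00000.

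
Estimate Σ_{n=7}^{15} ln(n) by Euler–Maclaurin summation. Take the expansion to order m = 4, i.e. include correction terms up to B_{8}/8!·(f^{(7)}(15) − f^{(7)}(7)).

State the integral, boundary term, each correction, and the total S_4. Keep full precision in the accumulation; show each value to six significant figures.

S_4 ≈ 21.3200

The integral term ∫_7^15 ln(x) dx = 18.9994.
Boundary: ½(f(7) + f(15)) = ½(1.94591 + 2.70805) = 2.32698.
Integral + boundary = 21.3264.
Correction k=1: B_{2}/2! · (f^{(1)}(15) − f^{(1)}(7)) = 1/12 · (0.0666667 − 0.142857) = -0.00634921.
After k=1: 21.3200.
Correction k=2: B_{4}/4! · (f^{(3)}(15) − f^{(3)}(7)) = −1/720 · (0.000592593 − 0.00583090) = 7.27543e-06.
After k=2: 21.3200.
Correction k=3: B_{6}/6! · (f^{(5)}(15) − f^{(5)}(7)) = 1/30240 · (3.16049e-05 − 0.00142798) = -4.61763e-08.
After k=3: 21.3200.
Correction k=4: B_{8}/8! · (f^{(7)}(15) − f^{(7)}(7)) = −1/1209600 · (4.21399e-06 − 0.000874271) = 7.19293e-10.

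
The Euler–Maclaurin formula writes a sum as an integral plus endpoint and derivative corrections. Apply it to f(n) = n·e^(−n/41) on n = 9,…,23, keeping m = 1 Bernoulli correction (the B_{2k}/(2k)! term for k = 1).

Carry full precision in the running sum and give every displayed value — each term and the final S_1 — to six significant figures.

Integral: ∫_9^23 x·e^(−x/41) dx = 148.575.
Boundary: ½(f(9) + f(23)) = ½(7.22619 + 13.1250) = 10.1756.
Integral + boundary = 158.751.
Order-1 term: 1/12 · (0.250530 − 0.626662) = -0.0313443.

S_1 ≈ 158.719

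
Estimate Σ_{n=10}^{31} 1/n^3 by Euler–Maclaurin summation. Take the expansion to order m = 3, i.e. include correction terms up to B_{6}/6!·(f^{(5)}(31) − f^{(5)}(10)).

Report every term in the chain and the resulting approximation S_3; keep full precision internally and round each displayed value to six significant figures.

S_3 ≈ 0.00502114

Integral: ∫_10^31 1/x^3 dx = 0.00447971.
Endpoint term: (f(10) + f(31))/2 = (0.00100000 + 3.35672e-05)/2 = 0.000516784.
Integral + boundary = 0.00499649.
Correction k=1: B_{2}/2! · (f^{(1)}(31) − f^{(1)}(10)) = 1/12 · (-3.24844e-06 − (-0.000300000)) = 2.47293e-05.
Partial sum through k=1: 0.00502122.
Correction k=2: B_{4}/4! · (f^{(3)}(31) − f^{(3)}(10)) = −1/720 · (-6.76054e-08 − (-6.00000e-05)) = -8.32394e-08.
Partial sum through k=2: 0.00502114.
Correction k=3: B_{6}/6! · (f^{(5)}(31) − f^{(5)}(10)) = 1/30240 · (-2.95466e-09 − (-2.52000e-05)) = 8.33236e-10.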